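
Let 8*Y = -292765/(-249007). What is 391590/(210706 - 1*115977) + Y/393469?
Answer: 27903007213190495/6749977607871496 ≈ 4.1338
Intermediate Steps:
Y = 26615/181096 (Y = (-292765/(-249007))/8 = (-292765*(-1/249007))/8 = (1/8)*(26615/22637) = 26615/181096 ≈ 0.14697)
391590/(210706 - 1*115977) + Y/393469 = 391590/(210706 - 1*115977) + (26615/181096)/393469 = 391590/(210706 - 115977) + (26615/181096)*(1/393469) = 391590/94729 + 26615/71255662024 = 27903007213190495/6749977607871496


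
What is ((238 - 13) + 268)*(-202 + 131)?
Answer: -35003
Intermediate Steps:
((238 - 13) + 268)*(-202 + 131) = (225 + 268)*(-71) = 493*(-71) = -35003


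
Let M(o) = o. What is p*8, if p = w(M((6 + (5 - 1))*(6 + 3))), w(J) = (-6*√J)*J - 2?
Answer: -16 - 12960*√10 ≈ -40999.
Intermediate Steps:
w(J) = -2 - 6*J^(3/2) (w(J) = -6*J^(3/2) - 2 = -2 - 6*J^(3/2))
p = -2 - 1620*√10 (p = -2 - 6*(6 + 3)^(3/2)*(6 + (5 - 1))^(3/2) = -2 - 6*27*(6 + 4)^(3/2) = -2 - 6*270*√10 = -2 - 1620*√10 ≈ -5124.9)
p*8 = (-2 - 1620*√10)*8 = -16 - 12960*√10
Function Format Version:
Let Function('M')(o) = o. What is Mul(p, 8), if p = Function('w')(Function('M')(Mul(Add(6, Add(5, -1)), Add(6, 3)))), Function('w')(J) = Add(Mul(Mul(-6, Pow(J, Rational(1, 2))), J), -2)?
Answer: Add(-16, Mul(-12960, Pow(10, Rational(1, 2)))) ≈ -40999.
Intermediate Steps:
Function('w')(J) = Add(-2, Mul(-6, Pow(J, Rational(3, 2)))) (Function('w')(J) = Add(Mul(-6, Pow(J, Rational(3, 2))), -2) = Add(-2, Mul(-6, Pow(J, Rational(3, 2)))))
p = Add(-2, Mul(-1620, Pow(10, Rational(1, 2)))) (p = Add(-2, Mul(-6, Pow(Mul(Add(6, Add(5, -1)), Add(6, 3)), Rational(3, 2)))) = Add(-2, Mul(-6, Pow(Mul(Add(6, 4), 9), Rational(3, 2)))) = Add(-2, Mul(-6, Pow(Mul(10, 9), Rational(3, 2)))) = Add(-2, Mul(-6, Pow(90, Rational(3, 2)))) = Add(-2, Mul(-6, Mul(270, Pow(10, Rational(1, 2))))) = Add(-2, Mul(-1620, Pow(10, Rational(1, 2)))) ≈ -5124.9)
Mul(p, 8) = Mul(Add(-2, Mul(-1620, Pow(10, Rational(1, 2)))), 8) = Add(-16, Mul(-12960, Pow(10, Rational(1, 2))))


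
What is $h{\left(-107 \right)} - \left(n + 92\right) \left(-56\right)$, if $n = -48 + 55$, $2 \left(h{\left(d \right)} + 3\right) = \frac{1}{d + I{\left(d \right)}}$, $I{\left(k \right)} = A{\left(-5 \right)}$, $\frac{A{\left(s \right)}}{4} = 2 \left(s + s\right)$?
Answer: $\frac{2072333}{374} \approx 5541.0$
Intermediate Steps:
$A{\left(s \right)} = 16 s$ ($A{\left(s \right)} = 4 \cdot 2 \left(s + s\right) = 4 \cdot 2 \cdot 2 s = 4 \cdot 4 s = 16 s$)
$I{\left(k \right)} = -80$ ($I{\left(k \right)} = 16 \left(-5\right) = -80$)
$h{\left(d \right)} = -3 + \frac{1}{2 \left(-80 + d\right)}$ ($h{\left(d \right)} = -3 + \frac{1}{2 \left(d - 80\right)} = -3 + \frac{1}{2 \left(-80 + d\right)}$)
$n = 7$
$h{\left(-107 \right)} - \left(n + 92\right) \left(-56\right) = \frac{481 - -642}{2 \left(-80 - 107\right)} - \left(7 + 92\right) \left(-56\right) = \frac{481 + 642}{2 \left(-187\right)} - 99 \left(-56\right) = \frac{1}{2} \left(- \frac{1}{187}\right) 1123 - -5544 = - \frac{1123}{374} + 5544 = \frac{2072333}{374}$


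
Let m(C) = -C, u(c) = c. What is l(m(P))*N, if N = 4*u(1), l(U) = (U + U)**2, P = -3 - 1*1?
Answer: 256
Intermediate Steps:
P = -4 (P = -3 - 1 = -4)
l(U) = 4*U**2 (l(U) = (2*U)**2 = 4*U**2)
N = 4 (N = 4*1 = 4)
l(m(P))*N = (4*(-1*(-4))**2)*4 = (4*4**2)*4 = (4*16)*4 = 64*4 = 256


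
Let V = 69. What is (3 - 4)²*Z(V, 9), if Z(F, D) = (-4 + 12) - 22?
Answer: -14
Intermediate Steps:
Z(F, D) = -14 (Z(F, D) = 8 - 22 = -14)
(3 - 4)²*Z(V, 9) = (3 - 4)²*(-14) = (-1)²*(-14) = 1*(-14) = -14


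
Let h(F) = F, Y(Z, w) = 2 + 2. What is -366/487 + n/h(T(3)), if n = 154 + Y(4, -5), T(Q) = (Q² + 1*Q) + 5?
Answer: 70724/8279 ≈ 8.5426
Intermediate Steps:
T(Q) = 5 + Q + Q² (T(Q) = (Q² + Q) + 5 = (Q + Q²) + 5 = 5 + Q + Q²)
Y(Z, w) = 4
n = 158 (n = 154 + 4 = 158)
-366/487 + n/h(T(3)) = -366/487 + 158/(5 + 3 + 3²) = -366*1/487 + 158/(5 + 3 + 9) = -366/487 + 158/17 = 70724/8279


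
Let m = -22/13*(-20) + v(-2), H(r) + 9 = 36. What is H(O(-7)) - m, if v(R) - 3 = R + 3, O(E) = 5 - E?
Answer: -141/13 ≈ -10.846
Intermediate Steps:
v(R) = 6 + R (v(R) = 3 + (R + 3) = 3 + (3 + R) = 6 + R)
H(r) = 27 (H(r) = -9 + 36 = 27)
m = 492/13 (m = -22/13*(-20) + (6 - 2) = -22*1/13*(-20) + 4 = -22/13*(-20) + 4 = 440/13 + 4 = 492/13 ≈ 37.846)
H(O(-7)) - m = 27 - 1*492/13 = 27 - 492/13 = -141/13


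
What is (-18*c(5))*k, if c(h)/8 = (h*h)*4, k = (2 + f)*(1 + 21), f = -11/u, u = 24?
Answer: -488400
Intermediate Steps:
f = -11/24 ≈ -0.45833
k = 407/12 (k = (2 - 11/24)*(1 + 21) = (37/24)*22 = 407/12 ≈ 33.917)
c(h) = 32*h² (c(h) = 8*((h*h)*4) = 8*(h²*4) = 8*(4*h²) = 32*h²)
(-18*c(5))*k = -576*5²*(407/12) = -576*25*(407/12) = -18*800*(407/12) = -14400*407/12 = -488400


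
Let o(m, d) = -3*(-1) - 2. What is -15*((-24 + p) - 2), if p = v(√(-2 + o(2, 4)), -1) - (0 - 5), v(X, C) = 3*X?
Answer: 315 - 45*I ≈ 315.0 - 45.0*I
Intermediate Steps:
o(m, d) = 1 (o(m, d) = 3 - 2 = 1)
p = 5 + 3*I (p = 3*√(-2 + 1) - (0 - 5) = 3*√(-1) - 1*(-5) = 3*I + 5 = 5 + 3*I ≈ 5.0 + 3.0*I)
-15*((-24 + p) - 2) = -15*((-24 + (5 + 3*I)) - 2) = -15*((-19 + 3*I) - 2) = -15*(-21 + 3*I) = 315 - 45*I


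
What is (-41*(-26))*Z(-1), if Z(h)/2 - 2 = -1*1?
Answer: 2132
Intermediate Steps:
Z(h) = 2 (Z(h) = 4 + 2*(-1*1) = 4 + 2*(-1) = 4 - 2 = 2)
(-41*(-26))*Z(-1) = -41*(-26)*2 = 1066*2 = 2132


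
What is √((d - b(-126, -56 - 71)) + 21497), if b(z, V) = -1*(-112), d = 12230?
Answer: 9*√415 ≈ 183.34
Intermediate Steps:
b(z, V) = 112
√((d - b(-126, -56 - 71)) + 21497) = √((12230 - 1*112) + 21497) = √((12230 - 112) + 21497) = √(12118 + 21497) = √33615 = 9*√415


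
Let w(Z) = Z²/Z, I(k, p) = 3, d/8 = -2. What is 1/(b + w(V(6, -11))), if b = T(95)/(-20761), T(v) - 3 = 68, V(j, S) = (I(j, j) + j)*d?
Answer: -20761/2989655 ≈ -0.0069443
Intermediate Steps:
d = -16 (d = 8*(-2) = -16)
V(j, S) = -48 - 16*j (V(j, S) = (3 + j)*(-16) = -48 - 16*j)
T(v) = 71 (T(v) = 3 + 68 = 71)
w(Z) = Z
b = -71/20761 (b = 71/(-20761) = 71*(-1/20761) = -71/20761 ≈ -0.0034199)
1/(b + w(V(6, -11))) = 1/(-71/20761 + (-48 - 16*6)) = 1/(-71/20761 + (-48 - 96)) = 1/(-71/20761 - 144) = 1/(-2989655/20761) = -20761/2989655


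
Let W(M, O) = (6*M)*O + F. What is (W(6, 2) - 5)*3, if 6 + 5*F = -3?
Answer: 978/5 ≈ 195.60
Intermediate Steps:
F = -9/5 (F = -6/5 + (1/5)*(-3) = -6/5 - 3/5 = -9/5 ≈ -1.8000)
W(M, O) = -9/5 + 6*M*O (W(M, O) = (6*M)*O - 9/5 = 6*M*O - 9/5 = -9/5 + 6*M*O)
(W(6, 2) - 5)*3 = ((-9/5 + 6*6*2) - 5)*3 = ((-9/5 + 72) - 5)*3 = (351/5 - 5)*3 = (326/5)*3 = 978/5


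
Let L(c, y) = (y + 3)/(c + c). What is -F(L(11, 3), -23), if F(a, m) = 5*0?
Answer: 0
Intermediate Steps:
L(c, y) = (3 + y)/(2*c) (L(c, y) = (3 + y)/((2*c)) = (3 + y)*(1/(2*c)) = (3 + y)/(2*c))
F(a, m) = 0
-F(L(11, 3), -23) = -1*0 = 0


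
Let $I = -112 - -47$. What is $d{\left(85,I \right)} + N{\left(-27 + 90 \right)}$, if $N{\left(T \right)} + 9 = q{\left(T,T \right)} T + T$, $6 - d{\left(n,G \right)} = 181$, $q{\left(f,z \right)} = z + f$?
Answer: $7817$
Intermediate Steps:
$I = -65$ ($I = -112 + 47 = -65$)
$q{\left(f,z \right)} = f + z$
$d{\left(n,G \right)} = -175$ ($d{\left(n,G \right)} = 6 - 181 = -175$)
$N{\left(T \right)} = -9 + T + 2 T^{2}$ ($N{\left(T \right)} = -9 + \left(\left(T + T\right) T + T\right) = -9 + \left(2 T T + T\right) = -9 + \left(2 T^{2} + T\right) = -9 + \left(T + 2 T^{2}\right) = -9 + T + 2 T^{2}$)
$d{\left(85,I \right)} + N{\left(-27 + 90 \right)} = -175 + \left(-9 + \left(-27 + 90\right) + 2 \left(-27 + 90\right)^{2}\right) = -175 + \left(-9 + 63 + 2 \cdot 63^{2}\right) = -175 + \left(-9 + 63 + 2 \cdot 3969\right) = -175 + \left(-9 + 63 + 7938\right) = -175 + 7992 = 7817$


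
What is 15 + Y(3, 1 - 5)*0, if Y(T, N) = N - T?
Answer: 15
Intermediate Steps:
15 + Y(3, 1 - 5)*0 = 15 + ((1 - 5) - 1*3)*0 = 15 + (-4 - 3)*0 = 15 - 7*0 = 15 + 0 = 15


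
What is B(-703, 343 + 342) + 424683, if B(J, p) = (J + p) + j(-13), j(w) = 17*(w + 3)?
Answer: 424495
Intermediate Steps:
j(w) = 51 + 17*w (j(w) = 17*(3 + w) = 51 + 17*w)
B(J, p) = -170 + J + p (B(J, p) = (J + p) + (51 + 17*(-13)) = (J + p) + (51 - 221) = (J + p) - 170 = -170 + J + p)
B(-703, 343 + 342) + 424683 = (-170 - 703 + (343 + 342)) + 424683 = (-170 - 703 + 685) + 424683 = -188 + 424683 = 424495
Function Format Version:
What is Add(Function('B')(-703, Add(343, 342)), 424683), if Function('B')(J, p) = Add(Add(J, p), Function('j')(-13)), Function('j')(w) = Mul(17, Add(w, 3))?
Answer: 424495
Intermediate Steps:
Function('j')(w) = Add(51, Mul(17, w)) (Function('j')(w) = Mul(17, Add(3, w)) = Add(51, Mul(17, w)))
Function('B')(J, p) = Add(-170, J, p) (Function('B')(J, p) = Add(Add(J, p), Add(51, Mul(17, -13))) = Add(Add(J, p), Add(51, -221)) = Add(Add(J, p), -170) = Add(-170, J, p))
Add(Function('B')(-703, Add(343, 342)), 424683) = Add(Add(-170, -703, Add(343, 342)), 424683) = Add(Add(-170, -703, 685), 424683) = Add(-188, 424683) = 424495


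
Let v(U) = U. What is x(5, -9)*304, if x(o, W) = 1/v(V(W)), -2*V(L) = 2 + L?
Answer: 608/7 ≈ 86.857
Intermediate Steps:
V(L) = -1 - L/2 (V(L) = -(2 + L)/2 = -1 - L/2)
x(o, W) = 1/(-1 - W/2)
x(5, -9)*304 = -2/(2 - 9)*304 = -2/(-7)*304 = -2*(-1/7)*304 = (2/7)*304 = 608/7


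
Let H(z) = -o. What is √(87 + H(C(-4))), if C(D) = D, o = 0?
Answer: √87 ≈ 9.3274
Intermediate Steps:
H(z) = 0 (H(z) = -1*0 = 0)
√(87 + H(C(-4))) = √(87 + 0) = √87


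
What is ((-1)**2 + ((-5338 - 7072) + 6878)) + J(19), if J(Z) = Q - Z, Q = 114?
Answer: -5436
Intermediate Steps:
J(Z) = 114 - Z
((-1)**2 + ((-5338 - 7072) + 6878)) + J(19) = ((-1)**2 + ((-5338 - 7072) + 6878)) + (114 - 1*19) = (1 + (-12410 + 6878)) + (114 - 19) = (1 - 5532) + 95 = -5531 + 95 = -5436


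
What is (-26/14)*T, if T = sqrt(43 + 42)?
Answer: -13*sqrt(85)/7 ≈ -17.122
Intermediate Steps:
T = sqrt(85) ≈ 9.2195
(-26/14)*T = (-26/14)*sqrt(85) = ((1/14)*(-26))*sqrt(85) = -13*sqrt(85)/7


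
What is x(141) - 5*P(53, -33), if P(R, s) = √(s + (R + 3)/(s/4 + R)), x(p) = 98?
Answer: 98 - 5*I*√1017257/179 ≈ 98.0 - 28.173*I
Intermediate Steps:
P(R, s) = √(s + (3 + R)/(R + s/4)) (P(R, s) = √(s + (3 + R)/(s*(¼) + R)) = √(s + (3 + R)/(s/4 + R)) = √(s + (3 + R)/(R + s/4)))
x(141) - 5*P(53, -33) = 98 - 5*√(12 + 4*53 - 33*(-33 + 4*53))/√(-33 + 4*53) = 98 - 5*√(12 + 212 - 33*(-33 + 212))/√(-33 + 212) = 98 - 5*√179*√(12 + 212 - 33*179)/179 = 98 - 5*√179*√(12 + 212 - 5907)/179 = 98 - 5*I*√1017257/179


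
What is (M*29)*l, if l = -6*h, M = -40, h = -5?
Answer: -34800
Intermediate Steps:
l = 30 (l = -6*(-5) = 30)
(M*29)*l = -40*29*30 = -1160*30 = -34800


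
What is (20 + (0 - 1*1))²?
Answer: 361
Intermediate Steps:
(20 + (0 - 1*1))² = (20 + (0 - 1))² = (20 - 1)² = 19² = 361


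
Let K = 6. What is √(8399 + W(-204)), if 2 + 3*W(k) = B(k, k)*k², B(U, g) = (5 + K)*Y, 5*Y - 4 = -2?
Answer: √15622905/15 ≈ 263.51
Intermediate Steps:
Y = ⅖ (Y = ⅘ + (⅕)*(-2) = ⅘ - ⅖ = ⅖ ≈ 0.40000)
B(U, g) = 22/5 (B(U, g) = (5 + 6)*(⅖) = 11*(⅖) = 22/5)
W(k) = -⅔ + 22*k²/15 (W(k) = -⅔ + (22*k²/5)/3 = -⅔ + 22*k²/15)
√(8399 + W(-204)) = √(8399 + (-⅔ + (22/15)*(-204)²)) = √(8399 + (-⅔ + (22/15)*41616)) = √(8399 + (-⅔ + 305184/5)) = √(8399 + 915542/15) = √(1041527/15) = √15622905/15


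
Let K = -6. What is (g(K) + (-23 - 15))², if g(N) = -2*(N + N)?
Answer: 196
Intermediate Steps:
g(N) = -4*N
(g(K) + (-23 - 15))² = (-4*(-6) + (-23 - 15))² = (24 - 38)² = (-14)² = 196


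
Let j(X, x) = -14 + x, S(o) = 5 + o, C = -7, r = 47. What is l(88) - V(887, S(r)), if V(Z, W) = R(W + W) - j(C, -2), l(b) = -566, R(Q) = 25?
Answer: -607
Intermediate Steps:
V(Z, W) = 41 (V(Z, W) = 25 - (-14 - 2) = 25 - 1*(-16) = 25 + 16 = 41)
l(88) - V(887, S(r)) = -566 - 1*41 = -566 - 41 = -607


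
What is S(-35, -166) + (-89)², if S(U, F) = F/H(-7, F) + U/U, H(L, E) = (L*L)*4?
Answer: 776273/98 ≈ 7921.2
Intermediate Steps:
H(L, E) = 4*L² (H(L, E) = L²*4 = 4*L²)
S(U, F) = 1 + F/196 (S(U, F) = F/((4*(-7)²)) + U/U = F/((4*49)) + 1 = F/196 + 1 = 1 + F/196)
S(-35, -166) + (-89)² = (1 + (1/196)*(-166)) + (-89)² = (1 - 83/98) + 7921 = 15/98 + 7921 = 776273/98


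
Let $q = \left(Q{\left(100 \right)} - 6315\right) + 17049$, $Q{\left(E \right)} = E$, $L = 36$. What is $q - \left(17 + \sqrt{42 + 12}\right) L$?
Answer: $10222 - 108 \sqrt{6} \approx 9957.5$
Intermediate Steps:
$q = 10834$ ($q = \left(100 - 6315\right) + 17049 = -6215 + 17049 = 10834$)
$q - \left(17 + \sqrt{42 + 12}\right) L = 10834 - \left(17 + \sqrt{42 + 12}\right) 36 = 10834 - \left(17 + \sqrt{54}\right) 36 = 10834 - \left(17 + 3 \sqrt{6}\right) 36 = 10834 - \left(612 + 108 \sqrt{6}\right) = 10222 - 108 \sqrt{6}$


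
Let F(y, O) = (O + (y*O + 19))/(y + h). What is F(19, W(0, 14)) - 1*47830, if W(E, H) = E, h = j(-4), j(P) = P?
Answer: -717431/15 ≈ -47829.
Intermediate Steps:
h = -4
F(y, O) = (19 + O + O*y)/(-4 + y) (F(y, O) = (O + (y*O + 19))/(y - 4) = (O + (O*y + 19))/(-4 + y) = (O + (19 + O*y))/(-4 + y) = (19 + O + O*y)/(-4 + y))
F(19, W(0, 14)) - 1*47830 = (19 + 0 + 0*19)/(-4 + 19) - 1*47830 = (19 + 0 + 0)/15 - 47830 = (1/15)*19 - 47830 = 19/15 - 47830 = -717431/15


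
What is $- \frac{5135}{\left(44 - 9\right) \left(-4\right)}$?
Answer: $\frac{1027}{28} \approx 36.679$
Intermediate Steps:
$- \frac{5135}{\left(44 - 9\right) \left(-4\right)} = - \frac{5135}{35 \left(-4\right)} = - \frac{5135}{-140} = \left(-5135\right) \left(- \frac{1}{140}\right) = \frac{1027}{28}$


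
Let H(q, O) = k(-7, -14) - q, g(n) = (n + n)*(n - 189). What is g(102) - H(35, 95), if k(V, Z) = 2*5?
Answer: -17723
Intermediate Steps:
k(V, Z) = 10
g(n) = 2*n*(-189 + n) (g(n) = (2*n)*(-189 + n) = 2*n*(-189 + n))
H(q, O) = 10 - q
g(102) - H(35, 95) = 2*102*(-189 + 102) - (10 - 1*35) = 2*102*(-87) - (10 - 35) = -17748 - 1*(-25) = -17748 + 25 = -17723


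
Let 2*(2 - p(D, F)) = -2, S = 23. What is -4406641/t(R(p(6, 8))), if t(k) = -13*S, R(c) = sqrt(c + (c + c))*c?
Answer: 4406641/299 ≈ 14738.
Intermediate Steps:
p(D, F) = 3 (p(D, F) = 2 - 1/2*(-2) = 2 + 1 = 3)
R(c) = sqrt(3)*c**(3/2) (R(c) = sqrt(c + 2*c)*c = sqrt(3*c)*c = (sqrt(3)*sqrt(c))*c = sqrt(3)*c**(3/2))
t(k) = -299 (t(k) = -13*23 = -299)
-4406641/t(R(p(6, 8))) = -4406641/(-299) = -4406641*(-1/299) = 4406641/299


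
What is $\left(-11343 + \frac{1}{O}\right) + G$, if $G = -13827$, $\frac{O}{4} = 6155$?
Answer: $- \frac{619685399}{24620} \approx -25170.0$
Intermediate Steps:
$O = 24620$ ($O = 4 \cdot 6155 = 24620$)
$\left(-11343 + \frac{1}{O}\right) + G = \left(-11343 + \frac{1}{24620}\right) - 13827 = - \frac{279264659}{24620} - 13827 = - \frac{619685399}{24620}$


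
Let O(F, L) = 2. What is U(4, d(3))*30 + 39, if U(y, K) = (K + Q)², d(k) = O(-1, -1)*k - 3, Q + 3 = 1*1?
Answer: 69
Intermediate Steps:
Q = -2 (Q = -3 + 1*1 = -3 + 1 = -2)
d(k) = -3 + 2*k (d(k) = 2*k - 3 = -3 + 2*k)
U(y, K) = (-2 + K)² (U(y, K) = (K - 2)² = (-2 + K)²)
U(4, d(3))*30 + 39 = (-2 + (-3 + 2*3))²*30 + 39 = (-2 + (-3 + 6))²*30 + 39 = (-2 + 3)²*30 + 39 = 1²*30 + 39 = 1*30 + 39 = 30 + 39 = 69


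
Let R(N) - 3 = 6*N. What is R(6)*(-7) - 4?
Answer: -277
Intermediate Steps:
R(N) = 3 + 6*N
R(6)*(-7) - 4 = (3 + 6*6)*(-7) - 4 = (3 + 36)*(-7) - 4 = 39*(-7) - 4 = -273 - 4 = -277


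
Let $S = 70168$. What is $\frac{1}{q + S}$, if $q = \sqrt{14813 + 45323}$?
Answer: $\frac{8771}{615436011} - \frac{\sqrt{15034}}{2461744044} \approx 1.4202 \cdot 10^{-5}$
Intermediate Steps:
$q = 2 \sqrt{15034}$ ($q = \sqrt{60136} = 2 \sqrt{15034} \approx 245.23$)
$\frac{1}{q + S} = \frac{1}{2 \sqrt{15034} + 70168} = \frac{1}{70168 + 2 \sqrt{15034}}$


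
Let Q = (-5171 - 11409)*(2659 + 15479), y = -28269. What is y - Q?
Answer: 300699771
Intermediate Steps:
Q = -300728040 (Q = -16580*18138 = -300728040)
y - Q = -28269 - 1*(-300728040) = -28269 + 300728040 = 300699771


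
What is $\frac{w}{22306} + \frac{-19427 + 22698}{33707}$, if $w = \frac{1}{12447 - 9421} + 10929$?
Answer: $\frac{1335515235661}{2275153602892} \approx 0.587$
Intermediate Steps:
$w = \frac{33071155}{3026}$ ($w = \frac{1}{3026} + 10929 = \frac{33071155}{3026} \approx 10929.0$)
$\frac{w}{22306} + \frac{-19427 + 22698}{33707} = \frac{33071155}{3026 \cdot 22306} + \frac{-19427 + 22698}{33707} = \frac{33071155}{3026} \cdot \frac{1}{22306} + 3271 \cdot \frac{1}{33707} = \frac{33071155}{67497956} + \frac{3271}{33707} = \frac{1335515235661}{2275153602892}$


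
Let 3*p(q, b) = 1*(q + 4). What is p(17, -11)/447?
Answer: 7/447 ≈ 0.015660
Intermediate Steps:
p(q, b) = 4/3 + q/3 (p(q, b) = (1*(q + 4))/3 = (1*(4 + q))/3 = (4 + q)/3 = 4/3 + q/3)
p(17, -11)/447 = (4/3 + (1/3)*17)/447 = (4/3 + 17/3)*(1/447) = 7*(1/447) = 7/447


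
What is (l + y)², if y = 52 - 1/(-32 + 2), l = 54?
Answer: 10118761/900 ≈ 11243.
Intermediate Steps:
y = 1561/30 (y = 52 - 1/(-30) = 52 - 1*(-1/30) = 52 + 1/30 = 1561/30 ≈ 52.033)
(l + y)² = (54 + 1561/30)² = (3181/30)² = 10118761/900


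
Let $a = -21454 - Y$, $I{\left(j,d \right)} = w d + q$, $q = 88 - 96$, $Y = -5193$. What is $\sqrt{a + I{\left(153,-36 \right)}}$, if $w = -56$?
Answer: $i \sqrt{14253} \approx 119.39 i$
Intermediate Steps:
$q = -8$ ($q = 88 - 96 = -8$)
$I{\left(j,d \right)} = -8 - 56 d$ ($I{\left(j,d \right)} = - 56 d - 8 = -8 - 56 d$)
$a = -16261$ ($a = -21454 - -5193 = -21454 + 5193 = -16261$)
$\sqrt{a + I{\left(153,-36 \right)}} = \sqrt{-16261 - -2008} = \sqrt{-16261 + \left(-8 + 2016\right)} = \sqrt{-16261 + 2008} = \sqrt{-14253} = i \sqrt{14253}$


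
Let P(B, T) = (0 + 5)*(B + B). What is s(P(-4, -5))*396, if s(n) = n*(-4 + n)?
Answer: 696960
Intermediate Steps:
P(B, T) = 10*B (P(B, T) = 5*(2*B) = 10*B)
s(P(-4, -5))*396 = ((10*(-4))*(-4 + 10*(-4)))*396 = -40*(-4 - 40)*396 = -40*(-44)*396 = 1760*396 = 696960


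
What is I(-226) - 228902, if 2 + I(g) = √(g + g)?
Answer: -228904 + 2*I*√113 ≈ -2.289e+5 + 21.26*I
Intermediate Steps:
I(g) = -2 + √2*√g (I(g) = -2 + √(g + g) = -2 + √(2*g) = -2 + √2*√g)
I(-226) - 228902 = (-2 + √2*√(-226)) - 228902 = (-2 + √2*(I*√226)) - 228902 = (-2 + 2*I*√113) - 228902 = -228904 + 2*I*√113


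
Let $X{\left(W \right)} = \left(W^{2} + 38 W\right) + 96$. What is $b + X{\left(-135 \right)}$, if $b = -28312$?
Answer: $-15121$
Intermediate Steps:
$X{\left(W \right)} = 96 + W^{2} + 38 W$
$b + X{\left(-135 \right)} = -28312 + \left(96 + \left(-135\right)^{2} + 38 \left(-135\right)\right) = -28312 + \left(96 + 18225 - 5130\right) = -28312 + 13191 = -15121$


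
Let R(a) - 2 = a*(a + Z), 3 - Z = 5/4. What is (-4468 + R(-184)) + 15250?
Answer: 44318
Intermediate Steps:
Z = 7/4 (Z = 3 - 5/4 = 7/4 ≈ 1.7500)
R(a) = 2 + a*(7/4 + a) (R(a) = 2 + a*(a + 7/4) = 2 + a*(7/4 + a))
(-4468 + R(-184)) + 15250 = (-4468 + (2 + (-184)² + (7/4)*(-184))) + 15250 = (-4468 + (2 + 33856 - 322)) + 15250 = (-4468 + 33536) + 15250 = 29068 + 15250 = 44318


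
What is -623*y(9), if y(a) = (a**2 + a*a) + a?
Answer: -106533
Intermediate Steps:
y(a) = a + 2*a**2 (y(a) = (a**2 + a**2) + a = 2*a**2 + a = a + 2*a**2)
-623*y(9) = -5607*(1 + 2*9) = -5607*(1 + 18) = -5607*19 = -623*171 = -106533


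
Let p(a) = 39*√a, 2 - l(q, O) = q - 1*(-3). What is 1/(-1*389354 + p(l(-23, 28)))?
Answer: -194677/75798251927 - 39*√22/151596503854 ≈ -2.5696e-6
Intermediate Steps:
l(q, O) = -1 - q (l(q, O) = 2 - (q - 1*(-3)) = 2 - (q + 3) = 2 - (3 + q) = 2 + (-3 - q) = -1 - q)
1/(-1*389354 + p(l(-23, 28))) = 1/(-1*389354 + 39*√(-1 - 1*(-23))) = 1/(-389354 + 39*√(-1 + 23)) = 1/(-389354 + 39*√22)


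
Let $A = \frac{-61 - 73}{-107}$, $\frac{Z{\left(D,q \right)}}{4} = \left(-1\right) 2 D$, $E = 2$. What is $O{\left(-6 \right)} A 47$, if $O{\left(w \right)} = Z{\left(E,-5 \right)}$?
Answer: $- \frac{100768}{107} \approx -941.76$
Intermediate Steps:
$Z{\left(D,q \right)} = - 8 D$ ($Z{\left(D,q \right)} = 4 \left(-1\right) 2 D = 4 \left(- 2 D\right) = - 8 D$)
$O{\left(w \right)} = -16$ ($O{\left(w \right)} = \left(-8\right) 2 = -16$)
$A = \frac{134}{107}$ ($A = \left(-61 - 73\right) \left(- \frac{1}{107}\right) = \left(-134\right) \left(- \frac{1}{107}\right) = \frac{134}{107} \approx 1.2523$)
$O{\left(-6 \right)} A 47 = \left(-16\right) \frac{134}{107} \cdot 47 = \left(- \frac{2144}{107}\right) 47 = - \frac{100768}{107}$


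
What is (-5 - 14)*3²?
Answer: -171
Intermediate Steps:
(-5 - 14)*3² = -19*9 = -171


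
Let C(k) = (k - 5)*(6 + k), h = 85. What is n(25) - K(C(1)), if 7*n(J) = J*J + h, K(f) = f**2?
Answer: -4778/7 ≈ -682.57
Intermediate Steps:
C(k) = (-5 + k)*(6 + k)
n(J) = 85/7 + J**2/7 (n(J) = (J*J + 85)/7 = (J**2 + 85)/7 = (85 + J**2)/7 = 85/7 + J**2/7)
n(25) - K(C(1)) = (85/7 + (1/7)*25**2) - (-30 + 1 + 1**2)**2 = (85/7 + (1/7)*625) - (-30 + 1 + 1)**2 = (85/7 + 625/7) - 1*(-28)**2 = 710/7 - 1*784 = 710/7 - 784 = -4778/7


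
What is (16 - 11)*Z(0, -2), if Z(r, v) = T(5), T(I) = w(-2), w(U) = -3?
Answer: -15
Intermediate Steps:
T(I) = -3
Z(r, v) = -3
(16 - 11)*Z(0, -2) = (16 - 11)*(-3) = 5*(-3) = -15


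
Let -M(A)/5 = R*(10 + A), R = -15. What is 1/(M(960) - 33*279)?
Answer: 1/63543 ≈ 1.5737e-5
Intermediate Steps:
M(A) = 750 + 75*A (M(A) = -(-75)*(10 + A) = -5*(-150 - 15*A) = 750 + 75*A)
1/(M(960) - 33*279) = 1/((750 + 75*960) - 33*279) = 1/((750 + 72000) - 9207) = 1/(72750 - 9207) = 1/63543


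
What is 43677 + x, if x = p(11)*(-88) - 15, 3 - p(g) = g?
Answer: 44366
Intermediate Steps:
p(g) = 3 - g
x = 689 (x = (3 - 1*11)*(-88) - 15 = (3 - 11)*(-88) - 15 = -8*(-88) - 15 = 704 - 15 = 689)
43677 + x = 43677 + 689 = 44366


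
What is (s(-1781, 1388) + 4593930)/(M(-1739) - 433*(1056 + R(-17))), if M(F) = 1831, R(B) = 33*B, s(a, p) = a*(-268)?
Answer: -2535619/106252 ≈ -23.864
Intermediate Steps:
s(a, p) = -268*a
(s(-1781, 1388) + 4593930)/(M(-1739) - 433*(1056 + R(-17))) = (-268*(-1781) + 4593930)/(1831 - 433*(1056 + 33*(-17))) = (477308 + 4593930)/(1831 - 433*(1056 - 561)) = 5071238/(1831 - 433*495) = 5071238/(1831 - 214335) = 5071238/(-212504) = 5071238*(-1/212504) = -2535619/106252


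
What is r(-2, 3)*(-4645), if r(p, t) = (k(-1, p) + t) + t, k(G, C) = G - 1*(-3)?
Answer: -37160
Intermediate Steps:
k(G, C) = 3 + G (k(G, C) = G + 3 = 3 + G)
r(p, t) = 2 + 2*t (r(p, t) = ((3 - 1) + t) + t = (2 + t) + t = 2 + 2*t)
r(-2, 3)*(-4645) = (2 + 2*3)*(-4645) = (2 + 6)*(-4645) = 8*(-4645) = -37160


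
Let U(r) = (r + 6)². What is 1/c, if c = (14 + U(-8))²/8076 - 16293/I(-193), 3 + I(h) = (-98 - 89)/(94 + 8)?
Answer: 19517/65791917 ≈ 0.00029665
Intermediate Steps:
U(r) = (6 + r)²
I(h) = -29/6 (I(h) = -3 + (-98 - 89)/(94 + 8) = -3 - 187/102 = -3 - 187*1/102 = -3 - 11/6 = -29/6)
c = 65791917/19517 (c = (14 + (6 - 8)²)²/8076 - 16293/(-29/6) = (14 + (-2)²)²*(1/8076) - 16293*(-6/29) = (14 + 4)²*(1/8076) + 97758/29 = 18²*(1/8076) + 97758/29 = 324*(1/8076) + 97758/29 = 27/673 + 97758/29 = 65791917/19517 ≈ 3371.0)
1/c = 1/(65791917/19517) = 19517/65791917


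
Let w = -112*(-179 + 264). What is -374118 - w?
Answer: -364598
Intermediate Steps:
w = -9520 (w = -112*85 = -9520)
-374118 - w = -374118 - 1*(-9520) = -374118 + 9520 = -364598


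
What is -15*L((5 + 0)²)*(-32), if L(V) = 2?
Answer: 960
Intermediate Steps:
-15*L((5 + 0)²)*(-32) = -15*2*(-32) = -30*(-32) = 960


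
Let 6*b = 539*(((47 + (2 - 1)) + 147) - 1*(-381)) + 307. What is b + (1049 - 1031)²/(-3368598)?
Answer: 174477094519/3368598 ≈ 51795.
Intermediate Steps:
b = 310771/6 (b = (539*(((47 + (2 - 1)) + 147) - 1*(-381)) + 307)/6 = (539*(((47 + 1) + 147) + 381) + 307)/6 = (539*((48 + 147) + 381) + 307)/6 = (539*(195 + 381) + 307)/6 = (539*576 + 307)/6 = (310464 + 307)/6 = (⅙)*310771 = 310771/6 ≈ 51795.)
b + (1049 - 1031)²/(-3368598) = 310771/6 + (1049 - 1031)²/(-3368598) = 310771/6 + 18²*(-1/3368598) = 310771/6 + 324*(-1/3368598) = 310771/6 - 54/561433 = 174477094519/3368598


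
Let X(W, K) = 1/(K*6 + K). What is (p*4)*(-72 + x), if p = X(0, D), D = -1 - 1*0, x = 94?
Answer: -88/7 ≈ -12.571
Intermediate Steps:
D = -1 (D = -1 + 0 = -1)
X(W, K) = 1/(7*K) (X(W, K) = 1/(6*K + K) = 1/(7*K))
p = -1/7 (p = (1/7)/(-1) = (1/7)*(-1) = -1/7 ≈ -0.14286)
(p*4)*(-72 + x) = (-1/7*4)*(-72 + 94) = -4/7*22 = -88/7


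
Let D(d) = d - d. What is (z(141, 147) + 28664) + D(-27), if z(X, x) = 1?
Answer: 28665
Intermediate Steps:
D(d) = 0
(z(141, 147) + 28664) + D(-27) = (1 + 28664) + 0 = 28665 + 0 = 28665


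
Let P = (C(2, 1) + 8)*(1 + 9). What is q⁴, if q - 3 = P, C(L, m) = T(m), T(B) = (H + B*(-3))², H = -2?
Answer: 12296370321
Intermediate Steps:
T(B) = (-2 - 3*B)² (T(B) = (-2 + B*(-3))² = (-2 - 3*B)²)
C(L, m) = (2 + 3*m)²
P = 330 (P = ((2 + 3*1)² + 8)*(1 + 9) = ((2 + 3)² + 8)*10 = (5² + 8)*10 = (25 + 8)*10 = 33*10 = 330)
q = 333 (q = 3 + 330 = 333)
q⁴ = 333⁴ = 12296370321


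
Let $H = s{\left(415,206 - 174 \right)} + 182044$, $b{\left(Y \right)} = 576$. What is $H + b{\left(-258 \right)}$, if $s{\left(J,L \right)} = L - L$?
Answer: $182620$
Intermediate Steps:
$s{\left(J,L \right)} = 0$
$H = 182044$ ($H = 0 + 182044 = 182044$)
$H + b{\left(-258 \right)} = 182044 + 576 = 182620$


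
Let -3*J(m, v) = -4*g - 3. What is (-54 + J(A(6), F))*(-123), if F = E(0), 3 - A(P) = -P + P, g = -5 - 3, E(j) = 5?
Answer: 7831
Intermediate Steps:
g = -8
A(P) = 3 (A(P) = 3 - (-P + P) = 3 - 1*0 = 3 + 0 = 3)
F = 5
J(m, v) = -29/3 (J(m, v) = -(-4*(-8) - 3)/3 = -(32 - 3)/3 = -⅓*29 = -29/3)
(-54 + J(A(6), F))*(-123) = (-54 - 29/3)*(-123) = -191/3*(-123) = 7831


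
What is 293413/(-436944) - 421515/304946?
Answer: -8048634437/3918950736 ≈ -2.0538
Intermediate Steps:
293413/(-436944) - 421515/304946 = 293413*(-1/436944) - 421515*1/304946 = -293413/436944 - 24795/17938 = -8048634437/3918950736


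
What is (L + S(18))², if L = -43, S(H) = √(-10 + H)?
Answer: 1857 - 172*√2 ≈ 1613.8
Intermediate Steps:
(L + S(18))² = (-43 + √(-10 + 18))² = (-43 + √8)² = (-43 + 2*√2)²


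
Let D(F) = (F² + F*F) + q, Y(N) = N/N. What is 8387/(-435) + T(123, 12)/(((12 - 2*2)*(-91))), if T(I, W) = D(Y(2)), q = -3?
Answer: -6105301/316680 ≈ -19.279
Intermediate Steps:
Y(N) = 1
D(F) = -3 + 2*F² (D(F) = (F² + F*F) - 3 = (F² + F²) - 3 = 2*F² - 3 = -3 + 2*F²)
T(I, W) = -1 (T(I, W) = -3 + 2*1² = -3 + 2*1 = -3 + 2 = -1)
8387/(-435) + T(123, 12)/(((12 - 2*2)*(-91))) = 8387/(-435) - 1/((12 - 2*2)*(-91)) = 8387*(-1/435) - 1/((12 - 4)*(-91)) = -8387/435 - 1/(8*(-91)) = -8387/435 - 1/(-728) = -8387/435 - 1*(-1/728) = -8387/435 + 1/728 = -6105301/316680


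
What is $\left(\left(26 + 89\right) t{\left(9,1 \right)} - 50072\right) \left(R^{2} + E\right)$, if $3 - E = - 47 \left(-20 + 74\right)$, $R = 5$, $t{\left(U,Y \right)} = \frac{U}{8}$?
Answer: $- \frac{512611103}{4} \approx -1.2815 \cdot 10^{8}$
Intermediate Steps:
$t{\left(U,Y \right)} = \frac{U}{8}$ ($t{\left(U,Y \right)} = U \frac{1}{8} = \frac{U}{8}$)
$E = 2541$ ($E = 3 - - 47 \left(-20 + 74\right) = 3 - \left(-47\right) 54 = 3 - -2538 = 3 + 2538 = 2541$)
$\left(\left(26 + 89\right) t{\left(9,1 \right)} - 50072\right) \left(R^{2} + E\right) = \left(\left(26 + 89\right) \frac{1}{8} \cdot 9 - 50072\right) \left(5^{2} + 2541\right) = \left(115 \cdot \frac{9}{8} - 50072\right) \left(25 + 2541\right) = \left(\frac{1035}{8} - 50072\right) 2566 = \left(- \frac{399541}{8}\right) 2566 = - \frac{512611103}{4}$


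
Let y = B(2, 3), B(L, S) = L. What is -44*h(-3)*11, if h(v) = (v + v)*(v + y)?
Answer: -2904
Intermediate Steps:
y = 2
h(v) = 2*v*(2 + v) (h(v) = (v + v)*(v + 2) = (2*v)*(2 + v) = 2*v*(2 + v))
-44*h(-3)*11 = -88*(-3)*(2 - 3)*11 = -88*(-3)*(-1)*11 = -44*6*11 = -264*11 = -2904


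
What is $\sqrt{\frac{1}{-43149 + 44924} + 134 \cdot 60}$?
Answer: $\frac{\sqrt{1013241071}}{355} \approx 89.666$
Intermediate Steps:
$\sqrt{\frac{1}{-43149 + 44924} + 134 \cdot 60} = \sqrt{\frac{1}{1775} + 8040} = \sqrt{\frac{14271001}{1775}} = \frac{\sqrt{1013241071}}{355}$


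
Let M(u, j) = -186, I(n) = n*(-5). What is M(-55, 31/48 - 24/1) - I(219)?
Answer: 909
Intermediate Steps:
I(n) = -5*n
M(-55, 31/48 - 24/1) - I(219) = -186 - (-5)*219 = -186 - 1*(-1095) = -186 + 1095 = 909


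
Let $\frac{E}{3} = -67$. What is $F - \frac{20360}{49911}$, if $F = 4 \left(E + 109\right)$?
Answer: $- \frac{18387608}{49911} \approx -368.41$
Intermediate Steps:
$E = -201$ ($E = 3 \left(-67\right) = -201$)
$F = -368$ ($F = 4 \left(-201 + 109\right) = 4 \left(-92\right) = -368$)
$F - \frac{20360}{49911} = -368 - \frac{20360}{49911} = - \frac{18387608}{49911}$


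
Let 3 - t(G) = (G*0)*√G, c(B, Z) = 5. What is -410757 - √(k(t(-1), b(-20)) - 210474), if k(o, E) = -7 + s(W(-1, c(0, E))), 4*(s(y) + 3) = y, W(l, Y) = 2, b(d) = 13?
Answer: -410757 - I*√841934/2 ≈ -4.1076e+5 - 458.78*I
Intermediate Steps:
t(G) = 3 (t(G) = 3 - G*0*√G = 3 - 0*√G = 3 - 1*0 = 3 + 0 = 3)
s(y) = -3 + y/4
k(o, E) = -19/2 (k(o, E) = -7 + (-3 + (¼)*2) = -7 + (-3 + ½) = -7 - 5/2 = -19/2)
-410757 - √(k(t(-1), b(-20)) - 210474) = -410757 - √(-19/2 - 210474) = -410757 - √(-420967/2) = -410757 - I*√841934/2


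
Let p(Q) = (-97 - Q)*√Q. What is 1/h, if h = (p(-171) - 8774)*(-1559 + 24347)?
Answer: -4387/887814463968 - 37*I*√19/295938154656 ≈ -4.9413e-9 - 5.4498e-10*I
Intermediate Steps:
p(Q) = √Q*(-97 - Q)
h = -199941912 + 5058936*I*√19 (h = (√(-171)*(-97 - 1*(-171)) - 8774)*(-1559 + 24347) = ((3*I*√19)*(-97 + 171) - 8774)*22788 = ((3*I*√19)*74 - 8774)*22788 = (222*I*√19 - 8774)*22788 = (-8774 + 222*I*√19)*22788 = -199941912 + 5058936*I*√19 ≈ -1.9994e+8 + 2.2051e+7*I)
1/h = 1/(-199941912 + 5058936*I*√19)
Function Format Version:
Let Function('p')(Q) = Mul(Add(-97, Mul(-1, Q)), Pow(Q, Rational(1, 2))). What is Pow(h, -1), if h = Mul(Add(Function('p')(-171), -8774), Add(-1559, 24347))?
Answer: Add(Rational(-4387, 887814463968), Mul(Rational(-37, 295938154656), I, Pow(19, Rational(1, 2)))) ≈ Add(-4.9413e-9, Mul(-5.4498e-10, I))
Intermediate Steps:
Function('p')(Q) = Mul(Pow(Q, Rational(1, 2)), Add(-97, Mul(-1, Q)))
h = Add(-199941912, Mul(5058936, I, Pow(19, Rational(1, 2)))) (h = Mul(Add(Mul(Pow(-171, Rational(1, 2)), Add(-97, Mul(-1, -171))), -8774), Add(-1559, 24347)) = Mul(Add(Mul(Mul(3, I, Pow(19, Rational(1, 2))), Add(-97, 171)), -8774), 22788) = Mul(Add(Mul(Mul(3, I, Pow(19, Rational(1, 2))), 74), -8774), 22788) = Mul(Add(Mul(222, I, Pow(19, Rational(1, 2))), -8774), 22788) = Mul(Add(-8774, Mul(222, I, Pow(19, Rational(1, 2)))), 22788) = Add(-199941912, Mul(5058936, I, Pow(19, Rational(1, 2)))) ≈ Add(-1.9994e+8, Mul(2.2051e+7, I)))
Pow(h, -1) = Pow(Add(-199941912, Mul(5058936, I, Pow(19, Rational(1, 2)))), -1)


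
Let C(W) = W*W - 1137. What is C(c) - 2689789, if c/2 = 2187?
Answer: 16440950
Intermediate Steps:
c = 4374 (c = 2*2187 = 4374)
C(W) = -1137 + W**2 (C(W) = W**2 - 1137 = -1137 + W**2)
C(c) - 2689789 = (-1137 + 4374**2) - 2689789 = (-1137 + 19131876) - 2689789 = 19130739 - 2689789 = 16440950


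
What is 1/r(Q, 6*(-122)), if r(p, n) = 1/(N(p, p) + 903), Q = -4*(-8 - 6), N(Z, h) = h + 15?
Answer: 974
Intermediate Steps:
N(Z, h) = 15 + h
Q = 56 (Q = -4*(-14) = 56)
r(p, n) = 1/(918 + p) (r(p, n) = 1/((15 + p) + 903) = 1/(918 + p))
1/r(Q, 6*(-122)) = 1/(1/(918 + 56)) = 1/(1/974) = 974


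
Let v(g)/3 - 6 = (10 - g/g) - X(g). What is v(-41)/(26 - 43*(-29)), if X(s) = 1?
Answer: 42/1273 ≈ 0.032993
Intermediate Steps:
v(g) = 42 (v(g) = 18 + 3*((10 - g/g) - 1*1) = 18 + 3*((10 - 1*1) - 1) = 18 + 3*((10 - 1) - 1) = 18 + 3*(9 - 1) = 18 + 3*8 = 18 + 24 = 42)
v(-41)/(26 - 43*(-29)) = 42/(26 - 43*(-29)) = 42/(26 + 1247) = 42/1273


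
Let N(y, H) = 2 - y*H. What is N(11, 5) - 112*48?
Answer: -5429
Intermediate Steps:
N(y, H) = 2 - H*y
N(11, 5) - 112*48 = (2 - 1*5*11) - 112*48 = (2 - 55) - 5376 = -53 - 5376 = -5429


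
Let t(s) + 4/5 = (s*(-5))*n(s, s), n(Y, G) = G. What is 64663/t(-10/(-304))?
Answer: -7469869760/93041 ≈ -80286.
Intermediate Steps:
t(s) = -⅘ - 5*s² (t(s) = -⅘ + (s*(-5))*s = -⅘ + (-5*s)*s = -⅘ - 5*s²)
64663/t(-10/(-304)) = 64663/(-⅘ - 5*(-10/(-304))²) = 64663/(-⅘ - 5*(-10*(-1/304))²) = 64663/(-⅘ - 5*(5/152)²) = 64663/(-⅘ - 5*25/23104) = 64663/(-⅘ - 125/23104) = 64663/(-93041/115520) = 64663*(-115520/93041) = -7469869760/93041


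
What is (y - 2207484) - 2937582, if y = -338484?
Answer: -5483550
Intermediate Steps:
(y - 2207484) - 2937582 = (-338484 - 2207484) - 2937582 = -2545968 - 2937582 = -5483550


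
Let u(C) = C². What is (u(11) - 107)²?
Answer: 196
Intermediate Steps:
(u(11) - 107)² = (11² - 107)² = (121 - 107)² = 14² = 196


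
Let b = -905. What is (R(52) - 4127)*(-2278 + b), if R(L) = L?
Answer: 12970725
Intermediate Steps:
(R(52) - 4127)*(-2278 + b) = (52 - 4127)*(-2278 - 905) = -4075*(-3183) = 12970725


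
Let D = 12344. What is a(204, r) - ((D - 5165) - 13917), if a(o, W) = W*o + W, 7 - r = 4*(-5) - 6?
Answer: 13503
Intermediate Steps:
r = 33 (r = 7 - (4*(-5) - 6) = 7 - (-20 - 6) = 7 - 1*(-26) = 7 + 26 = 33)
a(o, W) = W + W*o
a(204, r) - ((D - 5165) - 13917) = 33*(1 + 204) - ((12344 - 5165) - 13917) = 33*205 - (7179 - 13917) = 6765 - 1*(-6738) = 6765 + 6738 = 13503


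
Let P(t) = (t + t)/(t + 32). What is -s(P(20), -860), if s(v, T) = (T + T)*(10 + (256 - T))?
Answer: 1936720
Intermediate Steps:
P(t) = 2*t/(32 + t) (P(t) = (2*t)/(32 + t) = 2*t/(32 + t))
s(v, T) = 2*T*(266 - T) (s(v, T) = (2*T)*(266 - T) = 2*T*(266 - T))
-s(P(20), -860) = -2*(-860)*(266 - 1*(-860)) = -2*(-860)*(266 + 860) = -2*(-860)*1126 = -1*(-1936720) = 1936720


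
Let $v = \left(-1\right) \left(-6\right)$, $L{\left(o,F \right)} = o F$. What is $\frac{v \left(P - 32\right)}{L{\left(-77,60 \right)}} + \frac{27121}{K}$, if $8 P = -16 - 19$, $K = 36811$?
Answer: $\frac{177777361}{226755760} \approx 0.784$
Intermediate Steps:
$L{\left(o,F \right)} = F o$
$P = - \frac{35}{8}$ ($P = \frac{-16 - 19}{8} = \frac{1}{8} \left(-35\right) = - \frac{35}{8} \approx -4.375$)
$v = 6$
$\frac{v \left(P - 32\right)}{L{\left(-77,60 \right)}} + \frac{27121}{K} = \frac{6 \left(- \frac{35}{8} - 32\right)}{60 \left(-77\right)} + \frac{27121}{36811} = \frac{6 \left(- \frac{291}{8}\right)}{-4620} + 27121 \cdot \frac{1}{36811} = \left(- \frac{873}{4}\right) \left(- \frac{1}{4620}\right) + \frac{27121}{36811} = \frac{291}{6160} + \frac{27121}{36811} = \frac{177777361}{226755760}$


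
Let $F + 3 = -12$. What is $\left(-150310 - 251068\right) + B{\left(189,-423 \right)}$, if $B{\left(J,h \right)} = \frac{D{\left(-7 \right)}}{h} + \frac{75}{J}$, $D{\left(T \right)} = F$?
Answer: $- \frac{1188478978}{2961} \approx -4.0138 \cdot 10^{5}$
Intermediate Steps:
$F = -15$ ($F = -3 - 12 = -15$)
$D{\left(T \right)} = -15$
$B{\left(J,h \right)} = - \frac{15}{h} + \frac{75}{J}$
$\left(-150310 - 251068\right) + B{\left(189,-423 \right)} = \left(-150310 - 251068\right) + \left(- \frac{15}{-423} + \frac{75}{189}\right) = -401378 + \left(\left(-15\right) \left(- \frac{1}{423}\right) + 75 \cdot \frac{1}{189}\right) = -401378 + \left(\frac{5}{141} + \frac{25}{63}\right) = -401378 + \frac{1280}{2961} = - \frac{1188478978}{2961}$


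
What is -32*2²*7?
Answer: -896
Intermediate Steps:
-32*2²*7 = -32*4*7 = -128*7 = -896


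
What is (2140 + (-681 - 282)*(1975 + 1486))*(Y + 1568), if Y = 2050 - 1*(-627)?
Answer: -14139258735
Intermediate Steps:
Y = 2677 (Y = 2050 + 627 = 2677)
(2140 + (-681 - 282)*(1975 + 1486))*(Y + 1568) = (2140 + (-681 - 282)*(1975 + 1486))*(2677 + 1568) = (2140 - 963*3461)*4245 = (2140 - 3332943)*4245 = -3330803*4245 = -14139258735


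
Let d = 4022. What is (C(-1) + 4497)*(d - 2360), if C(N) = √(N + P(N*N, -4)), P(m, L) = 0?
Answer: 7474014 + 1662*I ≈ 7.474e+6 + 1662.0*I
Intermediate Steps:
C(N) = √N (C(N) = √(N + 0) = √N)
(C(-1) + 4497)*(d - 2360) = (√(-1) + 4497)*(4022 - 2360) = (I + 4497)*1662 = (4497 + I)*1662 = 7474014 + 1662*I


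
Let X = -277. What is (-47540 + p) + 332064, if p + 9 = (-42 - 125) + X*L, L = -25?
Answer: 291273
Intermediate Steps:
p = 6749 (p = -9 + ((-42 - 125) - 277*(-25)) = -9 + (-167 + 6925) = -9 + 6758 = 6749)
(-47540 + p) + 332064 = (-47540 + 6749) + 332064 = -40791 + 332064 = 291273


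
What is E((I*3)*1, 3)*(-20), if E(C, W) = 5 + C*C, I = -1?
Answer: -280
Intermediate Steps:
E(C, W) = 5 + C**2
E((I*3)*1, 3)*(-20) = (5 + (-1*3*1)**2)*(-20) = (5 + (-3*1)**2)*(-20) = (5 + (-3)**2)*(-20) = (5 + 9)*(-20) = 14*(-20) = -280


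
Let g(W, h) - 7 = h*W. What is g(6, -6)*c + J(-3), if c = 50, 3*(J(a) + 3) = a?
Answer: -1454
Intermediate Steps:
g(W, h) = 7 + W*h (g(W, h) = 7 + h*W = 7 + W*h)
J(a) = -3 + a/3
g(6, -6)*c + J(-3) = (7 + 6*(-6))*50 + (-3 + (⅓)*(-3)) = (7 - 36)*50 + (-3 - 1) = -29*50 - 4 = -1450 - 4 = -1454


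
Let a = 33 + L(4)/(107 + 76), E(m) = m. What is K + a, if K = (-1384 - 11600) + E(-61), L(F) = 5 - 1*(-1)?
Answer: -793730/61 ≈ -13012.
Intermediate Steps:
L(F) = 6 (L(F) = 5 + 1 = 6)
a = 2015/61 (a = 33 + 6/(107 + 76) = 33 + 6/183 = 33 + 6*(1/183) = 33 + 2/61 = 2015/61 ≈ 33.033)
K = -13045 (K = (-1384 - 11600) - 61 = -12984 - 61 = -13045)
K + a = -13045 + 2015/61 = -793730/61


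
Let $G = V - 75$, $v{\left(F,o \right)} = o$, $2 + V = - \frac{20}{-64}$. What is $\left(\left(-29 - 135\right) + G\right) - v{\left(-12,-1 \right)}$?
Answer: $- \frac{3835}{16} \approx -239.69$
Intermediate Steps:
$V = - \frac{27}{16}$ ($V = -2 - \frac{20}{-64} = -2 - - \frac{5}{16} = -2 + \frac{5}{16} = - \frac{27}{16} \approx -1.6875$)
$G = - \frac{1227}{16}$ ($G = - \frac{27}{16} - 75 = - \frac{1227}{16} \approx -76.688$)
$\left(\left(-29 - 135\right) + G\right) - v{\left(-12,-1 \right)} = \left(\left(-29 - 135\right) - \frac{1227}{16}\right) - -1 = \left(-164 - \frac{1227}{16}\right) + 1 = - \frac{3851}{16} + 1 = - \frac{3835}{16}$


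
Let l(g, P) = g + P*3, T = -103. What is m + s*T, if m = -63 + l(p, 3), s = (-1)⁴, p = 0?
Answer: -157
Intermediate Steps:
l(g, P) = g + 3*P
s = 1
m = -54 (m = -63 + (0 + 3*3) = -63 + (0 + 9) = -63 + 9 = -54)
m + s*T = -54 + 1*(-103) = -54 - 103 = -157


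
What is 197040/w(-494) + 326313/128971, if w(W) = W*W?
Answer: 26261141277/7868391739 ≈ 3.3375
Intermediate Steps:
w(W) = W**2
197040/w(-494) + 326313/128971 = 197040/((-494)**2) + 326313/128971 = 197040/244036 + 326313*(1/128971) = 197040*(1/244036) + 326313/128971 = 49260/61009 + 326313/128971 = 26261141277/7868391739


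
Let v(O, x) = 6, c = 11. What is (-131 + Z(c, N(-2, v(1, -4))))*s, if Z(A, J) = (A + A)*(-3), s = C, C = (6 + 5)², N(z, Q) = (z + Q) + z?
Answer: -23837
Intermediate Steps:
N(z, Q) = Q + 2*z (N(z, Q) = (Q + z) + z = Q + 2*z)
C = 121 (C = 11² = 121)
s = 121
Z(A, J) = -6*A (Z(A, J) = (2*A)*(-3) = -6*A)
(-131 + Z(c, N(-2, v(1, -4))))*s = (-131 - 6*11)*121 = (-131 - 66)*121 = -197*121 = -23837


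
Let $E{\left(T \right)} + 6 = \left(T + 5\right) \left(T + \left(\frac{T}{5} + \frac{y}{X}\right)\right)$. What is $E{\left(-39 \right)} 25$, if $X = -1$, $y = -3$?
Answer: $37080$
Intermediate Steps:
$E{\left(T \right)} = -6 + \left(3 + \frac{6 T}{5}\right) \left(5 + T\right)$ ($E{\left(T \right)} = -6 + \left(T + 5\right) \left(T + \left(\frac{T}{5} - \frac{3}{-1}\right)\right) = -6 + \left(5 + T\right) \left(T + \left(T \frac{1}{5} - -3\right)\right) = -6 + \left(5 + T\right) \left(T + \left(\frac{T}{5} + 3\right)\right) = -6 + \left(5 + T\right) \left(T + \left(3 + \frac{T}{5}\right)\right) = -6 + \left(5 + T\right) \left(3 + \frac{6 T}{5}\right) = -6 + \left(3 + \frac{6 T}{5}\right) \left(5 + T\right)$)
$E{\left(-39 \right)} 25 = \left(9 + 9 \left(-39\right) + \frac{6 \left(-39\right)^{2}}{5}\right) 25 = \left(9 - 351 + \frac{6}{5} \cdot 1521\right) 25 = \left(9 - 351 + \frac{9126}{5}\right) 25 = \frac{7416}{5} \cdot 25 = 37080$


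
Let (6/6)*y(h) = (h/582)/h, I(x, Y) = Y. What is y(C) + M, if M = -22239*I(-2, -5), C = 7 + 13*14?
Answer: 64715491/582 ≈ 1.1120e+5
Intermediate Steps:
C = 189 (C = 7 + 182 = 189)
M = 111195 (M = -22239*(-5) = -3177*(-35) = 111195)
y(h) = 1/582 (y(h) = (h/582)/h = 1/582)
y(C) + M = 1/582 + 111195 = 64715491/582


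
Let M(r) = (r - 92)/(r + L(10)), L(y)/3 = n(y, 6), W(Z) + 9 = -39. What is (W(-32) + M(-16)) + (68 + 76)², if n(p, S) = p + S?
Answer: 165477/8 ≈ 20685.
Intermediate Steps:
n(p, S) = S + p
W(Z) = -48 (W(Z) = -9 - 39 = -48)
L(y) = 18 + 3*y (L(y) = 3*(6 + y) = 18 + 3*y)
M(r) = (-92 + r)/(48 + r) (M(r) = (r - 92)/(r + (18 + 3*10)) = (-92 + r)/(r + (18 + 30)) = (-92 + r)/(r + 48) = (-92 + r)/(48 + r))
(W(-32) + M(-16)) + (68 + 76)² = (-48 + (-92 - 16)/(48 - 16)) + (68 + 76)² = (-48 - 108/32) + 144² = (-48 + (1/32)*(-108)) + 20736 = (-48 - 27/8) + 20736 = -411/8 + 20736 = 165477/8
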